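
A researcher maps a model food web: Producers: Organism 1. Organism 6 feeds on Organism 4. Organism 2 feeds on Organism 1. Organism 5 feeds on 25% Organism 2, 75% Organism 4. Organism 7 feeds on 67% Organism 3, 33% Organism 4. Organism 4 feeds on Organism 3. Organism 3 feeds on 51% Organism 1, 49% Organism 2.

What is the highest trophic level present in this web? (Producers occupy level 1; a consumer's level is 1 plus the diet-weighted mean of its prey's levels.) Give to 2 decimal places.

4.49

Organism 2: 1 + 1 = 2
Organism 3: 1 + (0.51×1 + 0.49×2) = 2.49
Organism 4: 1 + 2.49 = 3.49
Organism 5: 1 + (0.25×2 + 0.75×3.49) = 4.1175
Organism 6: 1 + 3.49 = 4.49
Organism 7: 1 + (0.67×2.49 + 0.33×3.49) = 3.82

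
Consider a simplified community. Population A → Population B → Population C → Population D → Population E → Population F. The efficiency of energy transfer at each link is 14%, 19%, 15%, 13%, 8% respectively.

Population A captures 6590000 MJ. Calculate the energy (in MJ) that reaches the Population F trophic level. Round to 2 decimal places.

Population B: 6590000 × 0.14 = 922600 MJ
Population C: 922600 × 0.19 = 175294 MJ
Population D: 175294 × 0.15 = 26294.1 MJ
Population E: 26294.1 × 0.13 = 3418.233 MJ
Population F: 3418.233 × 0.08 = 273.45864 MJ

273.46 MJ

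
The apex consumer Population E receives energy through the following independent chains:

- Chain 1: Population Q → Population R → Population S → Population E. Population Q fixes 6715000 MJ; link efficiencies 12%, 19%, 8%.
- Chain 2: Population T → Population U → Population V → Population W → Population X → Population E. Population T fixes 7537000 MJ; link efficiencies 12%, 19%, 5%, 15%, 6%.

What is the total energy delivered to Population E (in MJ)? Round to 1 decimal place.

12325.5 MJ

Chain 1: 6715000 × 0.12 × 0.19 × 0.08 = 12248.16 MJ
Chain 2: 7537000 × 0.12 × 0.19 × 0.05 × 0.15 × 0.06 = 77.32962 MJ
Total at Population E: 12248.16 + 77.32962 = 12325.48962 MJ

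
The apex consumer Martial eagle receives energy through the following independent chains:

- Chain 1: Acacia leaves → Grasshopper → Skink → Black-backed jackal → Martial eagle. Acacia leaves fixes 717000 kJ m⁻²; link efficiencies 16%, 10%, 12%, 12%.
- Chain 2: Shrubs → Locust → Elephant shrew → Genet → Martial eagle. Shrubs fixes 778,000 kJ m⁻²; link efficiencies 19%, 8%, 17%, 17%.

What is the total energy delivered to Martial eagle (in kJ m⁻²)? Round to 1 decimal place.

507.0 kJ m⁻²

Chain 1: 717000 × 0.16 × 0.1 × 0.12 × 0.12 = 165.1968 kJ m⁻²
Chain 2: 778000 × 0.19 × 0.08 × 0.17 × 0.17 = 341.75984 kJ m⁻²
Total at Martial eagle: 165.1968 + 341.75984 = 506.95664 kJ m⁻²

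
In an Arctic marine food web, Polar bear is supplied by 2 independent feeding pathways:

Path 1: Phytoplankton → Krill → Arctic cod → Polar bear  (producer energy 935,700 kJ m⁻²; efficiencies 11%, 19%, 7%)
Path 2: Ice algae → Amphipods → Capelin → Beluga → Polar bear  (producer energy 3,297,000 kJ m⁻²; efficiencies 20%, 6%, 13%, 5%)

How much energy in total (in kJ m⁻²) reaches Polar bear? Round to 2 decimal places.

Path 1: 935700 × 0.11 × 0.19 × 0.07 = 1368.9291 kJ m⁻²
Path 2: 3297000 × 0.2 × 0.06 × 0.13 × 0.05 = 257.166 kJ m⁻²
Total at Polar bear: 1368.9291 + 257.166 = 1626.0951 kJ m⁻²

1626.10 kJ m⁻²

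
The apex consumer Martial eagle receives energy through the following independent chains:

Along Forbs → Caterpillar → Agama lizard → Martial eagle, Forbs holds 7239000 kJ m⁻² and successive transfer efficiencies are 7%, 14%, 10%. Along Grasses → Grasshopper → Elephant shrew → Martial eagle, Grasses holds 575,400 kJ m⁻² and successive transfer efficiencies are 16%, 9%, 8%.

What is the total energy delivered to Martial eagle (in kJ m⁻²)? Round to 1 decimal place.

Via Forbs: 7239000 × 0.07 × 0.14 × 0.1 = 7094.22 kJ m⁻²
Via Grasses: 575400 × 0.16 × 0.09 × 0.08 = 662.8608 kJ m⁻²
Total at Martial eagle: 7094.22 + 662.8608 = 7757.0808 kJ m⁻²

7757.1 kJ m⁻²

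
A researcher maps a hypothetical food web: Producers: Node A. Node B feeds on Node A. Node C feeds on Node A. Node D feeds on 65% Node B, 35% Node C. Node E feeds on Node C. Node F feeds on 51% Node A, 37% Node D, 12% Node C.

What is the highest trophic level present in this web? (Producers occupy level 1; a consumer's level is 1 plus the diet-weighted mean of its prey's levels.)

3

Node B: 1 + 1 = 2
Node C: 1 + 1 = 2
Node D: 1 + (0.65×2 + 0.35×2) = 3
Node E: 1 + 2 = 3
Node F: 1 + (0.51×1 + 0.37×3 + 0.12×2) = 2.86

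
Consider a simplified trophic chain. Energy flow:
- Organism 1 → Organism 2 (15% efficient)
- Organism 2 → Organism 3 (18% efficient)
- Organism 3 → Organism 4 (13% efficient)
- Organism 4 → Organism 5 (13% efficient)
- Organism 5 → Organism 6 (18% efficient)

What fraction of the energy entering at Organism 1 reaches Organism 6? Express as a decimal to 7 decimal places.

0.0000821

Product of link efficiencies: 0.15 × 0.18 × 0.13 × 0.13 × 0.18 = 0.000082134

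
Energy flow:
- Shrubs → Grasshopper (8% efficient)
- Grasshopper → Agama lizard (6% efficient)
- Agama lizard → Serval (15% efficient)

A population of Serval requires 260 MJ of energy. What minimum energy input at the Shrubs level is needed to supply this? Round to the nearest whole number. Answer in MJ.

Cumulative transfer efficiency: 0.08 × 0.06 × 0.15 = 0.00072
Shrubs energy = 260 / 0.00072 = 361111 MJ

361111 MJ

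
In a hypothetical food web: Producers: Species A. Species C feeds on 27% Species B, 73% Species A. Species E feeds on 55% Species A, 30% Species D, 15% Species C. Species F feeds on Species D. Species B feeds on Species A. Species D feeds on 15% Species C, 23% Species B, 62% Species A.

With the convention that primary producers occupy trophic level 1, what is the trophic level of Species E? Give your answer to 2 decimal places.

Species B: 1 + 1 = 2
Species C: 1 + (0.27×2 + 0.73×1) = 2.27
Species D: 1 + (0.15×2.27 + 0.23×2 + 0.62×1) = 2.4205
Species E: 1 + (0.55×1 + 0.3×2.4205 + 0.15×2.27) = 2.61665
Species F: 1 + 2.4205 = 3.4205

2.62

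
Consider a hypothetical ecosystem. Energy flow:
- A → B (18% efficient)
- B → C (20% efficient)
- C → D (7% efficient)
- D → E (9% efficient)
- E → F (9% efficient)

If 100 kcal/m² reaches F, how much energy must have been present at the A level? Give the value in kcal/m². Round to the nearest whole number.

Cumulative transfer efficiency: 0.18 × 0.2 × 0.07 × 0.09 × 0.09 = 0.000020412
A energy = 100 / 0.000020412 = 4899079 kcal/m²

4899079 kcal/m²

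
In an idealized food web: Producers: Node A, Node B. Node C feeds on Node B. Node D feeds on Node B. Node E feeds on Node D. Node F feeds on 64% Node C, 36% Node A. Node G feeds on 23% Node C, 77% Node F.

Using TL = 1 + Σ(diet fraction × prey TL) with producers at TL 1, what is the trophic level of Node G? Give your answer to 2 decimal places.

Node C: 1 + 1 = 2
Node D: 1 + 1 = 2
Node E: 1 + 2 = 3
Node F: 1 + (0.64×2 + 0.36×1) = 2.64
Node G: 1 + (0.23×2 + 0.77×2.64) = 3.4928

3.49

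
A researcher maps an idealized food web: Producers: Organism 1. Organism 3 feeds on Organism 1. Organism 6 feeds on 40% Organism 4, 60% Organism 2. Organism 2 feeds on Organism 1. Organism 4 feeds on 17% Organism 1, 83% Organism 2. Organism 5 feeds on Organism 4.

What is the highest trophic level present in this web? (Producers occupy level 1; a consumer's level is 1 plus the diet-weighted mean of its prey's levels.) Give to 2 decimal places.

3.83

Organism 2: 1 + 1 = 2
Organism 3: 1 + 1 = 2
Organism 4: 1 + (0.17×1 + 0.83×2) = 2.83
Organism 5: 1 + 2.83 = 3.83
Organism 6: 1 + (0.4×2.83 + 0.6×2) = 3.332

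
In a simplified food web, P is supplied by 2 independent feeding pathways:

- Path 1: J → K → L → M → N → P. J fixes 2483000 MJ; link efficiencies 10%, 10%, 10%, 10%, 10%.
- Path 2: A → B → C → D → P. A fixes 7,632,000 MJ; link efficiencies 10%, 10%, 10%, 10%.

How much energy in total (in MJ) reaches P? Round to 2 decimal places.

788.03 MJ

Path 1: 2483000 × 0.1 × 0.1 × 0.1 × 0.1 × 0.1 = 24.83 MJ
Path 2: 7632000 × 0.1 × 0.1 × 0.1 × 0.1 = 763.2 MJ
Total at P: 24.83 + 763.2 = 788.03 MJ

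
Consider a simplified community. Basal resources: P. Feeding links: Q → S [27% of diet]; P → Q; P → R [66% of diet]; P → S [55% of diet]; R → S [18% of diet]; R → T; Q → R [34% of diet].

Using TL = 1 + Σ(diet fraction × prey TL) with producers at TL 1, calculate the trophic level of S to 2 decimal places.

2.51

Q: 1 + 1 = 2
R: 1 + (0.66×1 + 0.34×2) = 2.34
S: 1 + (0.18×2.34 + 0.55×1 + 0.27×2) = 2.5112
T: 1 + 2.34 = 3.34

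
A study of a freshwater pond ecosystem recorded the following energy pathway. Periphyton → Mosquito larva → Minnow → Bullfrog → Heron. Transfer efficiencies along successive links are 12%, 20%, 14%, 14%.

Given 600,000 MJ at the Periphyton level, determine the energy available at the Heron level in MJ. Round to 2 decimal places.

282.24 MJ

Mosquito larva: 600000 × 0.12 = 72000 MJ
Minnow: 72000 × 0.2 = 14400 MJ
Bullfrog: 14400 × 0.14 = 2016 MJ
Heron: 2016 × 0.14 = 282.24 MJ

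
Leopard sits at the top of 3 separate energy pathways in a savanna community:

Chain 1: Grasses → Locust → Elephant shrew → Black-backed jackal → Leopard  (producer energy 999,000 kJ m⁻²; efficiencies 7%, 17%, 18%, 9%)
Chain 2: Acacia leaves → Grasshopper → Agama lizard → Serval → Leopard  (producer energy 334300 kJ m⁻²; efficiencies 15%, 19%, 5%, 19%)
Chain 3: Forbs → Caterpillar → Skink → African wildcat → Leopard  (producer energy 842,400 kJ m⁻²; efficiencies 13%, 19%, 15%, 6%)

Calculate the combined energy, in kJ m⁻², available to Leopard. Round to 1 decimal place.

470.4 kJ m⁻²

Chain 1: 999000 × 0.07 × 0.17 × 0.18 × 0.09 = 192.58722 kJ m⁻²
Chain 2: 334300 × 0.15 × 0.19 × 0.05 × 0.19 = 90.511725 kJ m⁻²
Chain 3: 842400 × 0.13 × 0.19 × 0.15 × 0.06 = 187.26552 kJ m⁻²
Total at Leopard: 192.58722 + 90.511725 + 187.26552 = 470.364465 kJ m⁻²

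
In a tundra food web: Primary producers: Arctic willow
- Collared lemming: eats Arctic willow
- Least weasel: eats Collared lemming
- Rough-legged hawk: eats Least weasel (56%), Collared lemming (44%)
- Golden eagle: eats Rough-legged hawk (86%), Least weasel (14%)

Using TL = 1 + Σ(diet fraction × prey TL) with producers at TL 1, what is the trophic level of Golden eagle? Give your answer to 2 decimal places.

4.48

Collared lemming: 1 + 1 = 2
Least weasel: 1 + 2 = 3
Rough-legged hawk: 1 + (0.56×3 + 0.44×2) = 3.56
Golden eagle: 1 + (0.86×3.56 + 0.14×3) = 4.4816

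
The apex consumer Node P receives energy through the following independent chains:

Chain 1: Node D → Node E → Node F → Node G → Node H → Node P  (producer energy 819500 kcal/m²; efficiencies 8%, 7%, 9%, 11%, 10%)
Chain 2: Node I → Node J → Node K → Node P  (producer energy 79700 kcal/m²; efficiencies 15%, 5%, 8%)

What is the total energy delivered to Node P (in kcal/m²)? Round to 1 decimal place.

52.4 kcal/m²

Chain 1: 819500 × 0.08 × 0.07 × 0.09 × 0.11 × 0.1 = 4.543308 kcal/m²
Chain 2: 79700 × 0.15 × 0.05 × 0.08 = 47.82 kcal/m²
Total at Node P: 4.543308 + 47.82 = 52.363308 kcal/m²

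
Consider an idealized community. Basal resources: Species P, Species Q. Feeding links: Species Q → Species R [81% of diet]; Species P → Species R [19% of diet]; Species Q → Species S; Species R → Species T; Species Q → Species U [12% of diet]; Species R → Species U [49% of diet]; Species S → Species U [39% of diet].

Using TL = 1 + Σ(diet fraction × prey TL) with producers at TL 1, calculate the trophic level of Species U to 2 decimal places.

2.88

Species R: 1 + (0.81×1 + 0.19×1) = 2
Species S: 1 + 1 = 2
Species T: 1 + 2 = 3
Species U: 1 + (0.12×1 + 0.49×2 + 0.39×2) = 2.88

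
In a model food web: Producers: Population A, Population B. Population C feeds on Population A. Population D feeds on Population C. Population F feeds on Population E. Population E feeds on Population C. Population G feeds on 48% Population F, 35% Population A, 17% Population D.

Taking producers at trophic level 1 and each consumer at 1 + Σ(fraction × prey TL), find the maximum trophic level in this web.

4

Population C: 1 + 1 = 2
Population D: 1 + 2 = 3
Population E: 1 + 2 = 3
Population F: 1 + 3 = 4
Population G: 1 + (0.48×4 + 0.35×1 + 0.17×3) = 3.78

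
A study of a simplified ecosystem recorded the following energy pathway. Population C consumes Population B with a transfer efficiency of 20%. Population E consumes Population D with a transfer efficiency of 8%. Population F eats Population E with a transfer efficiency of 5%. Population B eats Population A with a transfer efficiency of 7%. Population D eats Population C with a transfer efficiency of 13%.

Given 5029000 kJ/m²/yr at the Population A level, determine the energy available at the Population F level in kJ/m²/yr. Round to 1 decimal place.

Population B: 5029000 × 0.07 = 352030 kJ/m²/yr
Population C: 352030 × 0.2 = 70406 kJ/m²/yr
Population D: 70406 × 0.13 = 9152.78 kJ/m²/yr
Population E: 9152.78 × 0.08 = 732.2224 kJ/m²/yr
Population F: 732.2224 × 0.05 = 36.61112 kJ/m²/yr

36.6 kJ/m²/yr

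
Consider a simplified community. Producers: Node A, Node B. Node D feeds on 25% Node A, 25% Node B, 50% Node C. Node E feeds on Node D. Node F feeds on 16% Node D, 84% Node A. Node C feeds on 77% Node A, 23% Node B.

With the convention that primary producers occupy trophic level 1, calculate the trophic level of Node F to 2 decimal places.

Node C: 1 + (0.77×1 + 0.23×1) = 2
Node D: 1 + (0.25×1 + 0.25×1 + 0.5×2) = 2.5
Node E: 1 + 2.5 = 3.5
Node F: 1 + (0.16×2.5 + 0.84×1) = 2.24

2.24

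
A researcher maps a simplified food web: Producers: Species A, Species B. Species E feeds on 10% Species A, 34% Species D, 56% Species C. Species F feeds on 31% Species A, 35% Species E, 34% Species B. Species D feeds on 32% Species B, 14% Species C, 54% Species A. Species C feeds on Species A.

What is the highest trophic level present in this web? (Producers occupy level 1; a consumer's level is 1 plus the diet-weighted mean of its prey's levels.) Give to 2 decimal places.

2.95

Species C: 1 + 1 = 2
Species D: 1 + (0.32×1 + 0.14×2 + 0.54×1) = 2.14
Species E: 1 + (0.1×1 + 0.34×2.14 + 0.56×2) = 2.9476
Species F: 1 + (0.31×1 + 0.35×2.9476 + 0.34×1) = 2.68166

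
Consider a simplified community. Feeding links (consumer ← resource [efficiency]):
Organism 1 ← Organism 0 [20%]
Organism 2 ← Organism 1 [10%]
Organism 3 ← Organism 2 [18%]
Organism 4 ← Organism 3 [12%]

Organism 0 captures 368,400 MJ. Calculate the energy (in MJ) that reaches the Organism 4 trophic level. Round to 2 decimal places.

159.15 MJ

Organism 1: 368400 × 0.2 = 73680 MJ
Organism 2: 73680 × 0.1 = 7368 MJ
Organism 3: 7368 × 0.18 = 1326.24 MJ
Organism 4: 1326.24 × 0.12 = 159.1488 MJ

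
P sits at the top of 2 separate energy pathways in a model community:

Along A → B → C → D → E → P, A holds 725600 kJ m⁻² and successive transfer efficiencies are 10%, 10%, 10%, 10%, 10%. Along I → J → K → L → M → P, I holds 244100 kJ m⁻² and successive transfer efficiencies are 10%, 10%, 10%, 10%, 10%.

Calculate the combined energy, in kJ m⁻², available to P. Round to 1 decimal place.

Via A: 725600 × 0.1 × 0.1 × 0.1 × 0.1 × 0.1 = 7.256 kJ m⁻²
Via I: 244100 × 0.1 × 0.1 × 0.1 × 0.1 × 0.1 = 2.441 kJ m⁻²
Total at P: 7.256 + 2.441 = 9.697 kJ m⁻²

9.7 kJ m⁻²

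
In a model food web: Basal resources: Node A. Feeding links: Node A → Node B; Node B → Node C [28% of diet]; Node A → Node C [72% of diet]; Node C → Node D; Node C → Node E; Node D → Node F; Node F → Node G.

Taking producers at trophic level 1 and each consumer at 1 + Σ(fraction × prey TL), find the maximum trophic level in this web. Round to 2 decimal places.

Node B: 1 + 1 = 2
Node C: 1 + (0.28×2 + 0.72×1) = 2.28
Node D: 1 + 2.28 = 3.28
Node E: 1 + 2.28 = 3.28
Node F: 1 + 3.28 = 4.28
Node G: 1 + 4.28 = 5.28

5.28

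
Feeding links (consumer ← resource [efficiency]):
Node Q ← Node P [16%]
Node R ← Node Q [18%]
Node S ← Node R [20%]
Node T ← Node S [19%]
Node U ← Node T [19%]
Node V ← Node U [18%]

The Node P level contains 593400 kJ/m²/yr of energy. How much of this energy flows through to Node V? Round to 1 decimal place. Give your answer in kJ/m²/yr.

22.2 kJ/m²/yr

Node Q: 593400 × 0.16 = 94944 kJ/m²/yr
Node R: 94944 × 0.18 = 17089.92 kJ/m²/yr
Node S: 17089.92 × 0.2 = 3417.984 kJ/m²/yr
Node T: 3417.984 × 0.19 = 649.41696 kJ/m²/yr
Node U: 649.41696 × 0.19 = 123.3892224 kJ/m²/yr
Node V: 123.3892224 × 0.18 = 22.210060032 kJ/m²/yr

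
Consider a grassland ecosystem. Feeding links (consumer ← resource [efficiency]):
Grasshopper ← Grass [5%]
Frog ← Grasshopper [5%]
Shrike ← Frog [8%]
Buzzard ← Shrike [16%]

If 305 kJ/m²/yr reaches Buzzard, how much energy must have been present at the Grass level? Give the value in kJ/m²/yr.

9531250 kJ/m²/yr

Cumulative transfer efficiency: 0.05 × 0.05 × 0.08 × 0.16 = 0.000032
Grass energy = 305 / 0.000032 = 9531250 kJ/m²/yr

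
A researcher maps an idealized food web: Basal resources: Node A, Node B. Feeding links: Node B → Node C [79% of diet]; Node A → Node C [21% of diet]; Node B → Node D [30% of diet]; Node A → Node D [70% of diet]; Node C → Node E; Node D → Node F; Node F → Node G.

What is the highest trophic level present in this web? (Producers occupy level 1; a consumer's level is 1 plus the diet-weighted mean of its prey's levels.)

Node C: 1 + (0.79×1 + 0.21×1) = 2
Node D: 1 + (0.3×1 + 0.7×1) = 2
Node E: 1 + 2 = 3
Node F: 1 + 2 = 3
Node G: 1 + 3 = 4

4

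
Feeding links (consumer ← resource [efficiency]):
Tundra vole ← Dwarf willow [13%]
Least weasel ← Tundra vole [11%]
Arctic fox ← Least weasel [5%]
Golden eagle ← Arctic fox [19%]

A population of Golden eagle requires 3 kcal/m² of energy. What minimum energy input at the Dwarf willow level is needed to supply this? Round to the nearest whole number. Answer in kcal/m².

Cumulative transfer efficiency: 0.13 × 0.11 × 0.05 × 0.19 = 0.00013585
Dwarf willow energy = 3 / 0.00013585 = 22083 kcal/m²

22083 kcal/m²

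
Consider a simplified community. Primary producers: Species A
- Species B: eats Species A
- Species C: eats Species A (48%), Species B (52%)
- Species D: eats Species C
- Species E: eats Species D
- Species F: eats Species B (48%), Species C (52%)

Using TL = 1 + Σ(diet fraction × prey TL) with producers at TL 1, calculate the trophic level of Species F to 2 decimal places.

3.27

Species B: 1 + 1 = 2
Species C: 1 + (0.48×1 + 0.52×2) = 2.52
Species D: 1 + 2.52 = 3.52
Species E: 1 + 3.52 = 4.52
Species F: 1 + (0.48×2 + 0.52×2.52) = 3.2704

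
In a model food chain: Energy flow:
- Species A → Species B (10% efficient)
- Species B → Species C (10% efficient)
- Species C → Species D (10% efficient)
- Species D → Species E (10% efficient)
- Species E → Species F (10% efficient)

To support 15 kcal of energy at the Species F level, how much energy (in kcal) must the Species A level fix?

Cumulative transfer efficiency: 0.1 × 0.1 × 0.1 × 0.1 × 0.1 = 0.00001
Species A energy = 15 / 0.00001 = 1500000 kcal

1500000 kcal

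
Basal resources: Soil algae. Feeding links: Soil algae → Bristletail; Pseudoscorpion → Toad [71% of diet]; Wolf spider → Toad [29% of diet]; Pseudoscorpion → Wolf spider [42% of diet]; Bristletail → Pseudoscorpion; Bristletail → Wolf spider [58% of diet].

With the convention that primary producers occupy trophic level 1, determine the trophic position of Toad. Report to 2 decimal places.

Bristletail: 1 + 1 = 2
Pseudoscorpion: 1 + 2 = 3
Wolf spider: 1 + (0.42×3 + 0.58×2) = 3.42
Toad: 1 + (0.29×3.42 + 0.71×3) = 4.1218

4.12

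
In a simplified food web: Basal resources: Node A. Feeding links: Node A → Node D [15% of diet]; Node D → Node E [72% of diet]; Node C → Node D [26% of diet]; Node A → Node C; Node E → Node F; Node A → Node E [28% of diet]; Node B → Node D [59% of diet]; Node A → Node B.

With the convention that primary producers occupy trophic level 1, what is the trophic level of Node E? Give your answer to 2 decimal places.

3.33

Node B: 1 + 1 = 2
Node C: 1 + 1 = 2
Node D: 1 + (0.15×1 + 0.59×2 + 0.26×2) = 2.85
Node E: 1 + (0.72×2.85 + 0.28×1) = 3.332
Node F: 1 + 3.332 = 4.332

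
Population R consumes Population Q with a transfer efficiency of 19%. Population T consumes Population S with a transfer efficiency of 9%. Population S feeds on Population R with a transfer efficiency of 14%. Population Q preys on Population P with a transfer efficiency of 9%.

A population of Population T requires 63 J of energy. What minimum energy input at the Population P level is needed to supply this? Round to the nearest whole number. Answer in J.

292398 J

Cumulative transfer efficiency: 0.09 × 0.19 × 0.14 × 0.09 = 0.00021546
Population P energy = 63 / 0.00021546 = 292398 J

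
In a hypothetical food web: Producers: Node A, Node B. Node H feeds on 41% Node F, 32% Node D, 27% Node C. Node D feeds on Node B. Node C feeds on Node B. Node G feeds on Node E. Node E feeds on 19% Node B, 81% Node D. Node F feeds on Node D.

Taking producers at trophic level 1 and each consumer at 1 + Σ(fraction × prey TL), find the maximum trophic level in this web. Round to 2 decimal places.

Node C: 1 + 1 = 2
Node D: 1 + 1 = 2
Node E: 1 + (0.19×1 + 0.81×2) = 2.81
Node F: 1 + 2 = 3
Node G: 1 + 2.81 = 3.81
Node H: 1 + (0.41×3 + 0.32×2 + 0.27×2) = 3.41

3.81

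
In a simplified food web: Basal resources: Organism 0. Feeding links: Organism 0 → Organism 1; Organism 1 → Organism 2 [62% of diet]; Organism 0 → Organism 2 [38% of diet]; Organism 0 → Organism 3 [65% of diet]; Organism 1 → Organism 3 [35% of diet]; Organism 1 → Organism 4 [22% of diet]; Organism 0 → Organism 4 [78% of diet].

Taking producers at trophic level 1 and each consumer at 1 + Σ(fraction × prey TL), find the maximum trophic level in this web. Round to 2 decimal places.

Organism 1: 1 + 1 = 2
Organism 2: 1 + (0.62×2 + 0.38×1) = 2.62
Organism 3: 1 + (0.65×1 + 0.35×2) = 2.35
Organism 4: 1 + (0.22×2 + 0.78×1) = 2.22

2.62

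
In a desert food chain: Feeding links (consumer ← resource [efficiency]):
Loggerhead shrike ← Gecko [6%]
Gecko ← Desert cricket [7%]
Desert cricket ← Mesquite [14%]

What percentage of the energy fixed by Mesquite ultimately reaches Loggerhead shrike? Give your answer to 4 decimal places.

0.0588%

Product of link efficiencies: 0.14 × 0.07 × 0.06 = 0.000588
As a percentage: 0.000588 × 100 = 0.0588%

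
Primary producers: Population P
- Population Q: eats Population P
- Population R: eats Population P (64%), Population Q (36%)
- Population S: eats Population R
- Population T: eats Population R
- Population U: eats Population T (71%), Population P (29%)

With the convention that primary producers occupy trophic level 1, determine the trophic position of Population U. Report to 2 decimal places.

3.68

Population Q: 1 + 1 = 2
Population R: 1 + (0.64×1 + 0.36×2) = 2.36
Population S: 1 + 2.36 = 3.36
Population T: 1 + 2.36 = 3.36
Population U: 1 + (0.71×3.36 + 0.29×1) = 3.6756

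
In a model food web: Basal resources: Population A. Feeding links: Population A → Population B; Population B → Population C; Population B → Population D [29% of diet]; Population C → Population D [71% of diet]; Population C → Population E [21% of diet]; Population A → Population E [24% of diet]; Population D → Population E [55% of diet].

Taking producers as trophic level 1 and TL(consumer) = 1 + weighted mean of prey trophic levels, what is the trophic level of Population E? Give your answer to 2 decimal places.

3.91

Population B: 1 + 1 = 2
Population C: 1 + 2 = 3
Population D: 1 + (0.29×2 + 0.71×3) = 3.71
Population E: 1 + (0.21×3 + 0.24×1 + 0.55×3.71) = 3.9105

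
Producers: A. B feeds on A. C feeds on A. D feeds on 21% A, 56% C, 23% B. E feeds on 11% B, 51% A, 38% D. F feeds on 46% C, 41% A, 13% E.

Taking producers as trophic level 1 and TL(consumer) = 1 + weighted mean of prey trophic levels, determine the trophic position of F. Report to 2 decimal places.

B: 1 + 1 = 2
C: 1 + 1 = 2
D: 1 + (0.21×1 + 0.56×2 + 0.23×2) = 2.79
E: 1 + (0.11×2 + 0.51×1 + 0.38×2.79) = 2.7902
F: 1 + (0.46×2 + 0.41×1 + 0.13×2.7902) = 2.692726

2.69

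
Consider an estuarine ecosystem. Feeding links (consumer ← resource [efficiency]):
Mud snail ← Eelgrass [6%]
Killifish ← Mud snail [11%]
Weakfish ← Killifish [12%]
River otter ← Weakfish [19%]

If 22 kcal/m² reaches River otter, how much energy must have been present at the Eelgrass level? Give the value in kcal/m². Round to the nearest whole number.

Cumulative transfer efficiency: 0.06 × 0.11 × 0.12 × 0.19 = 0.00015048
Eelgrass energy = 22 / 0.00015048 = 146199 kcal/m²

146199 kcal/m²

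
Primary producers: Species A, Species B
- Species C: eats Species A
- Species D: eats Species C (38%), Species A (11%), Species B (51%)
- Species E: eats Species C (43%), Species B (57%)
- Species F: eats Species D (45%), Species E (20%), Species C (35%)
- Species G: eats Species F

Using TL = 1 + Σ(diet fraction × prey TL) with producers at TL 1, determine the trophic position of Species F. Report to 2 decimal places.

Species C: 1 + 1 = 2
Species D: 1 + (0.38×2 + 0.11×1 + 0.51×1) = 2.38
Species E: 1 + (0.43×2 + 0.57×1) = 2.43
Species F: 1 + (0.45×2.38 + 0.2×2.43 + 0.35×2) = 3.257
Species G: 1 + 3.257 = 4.257

3.26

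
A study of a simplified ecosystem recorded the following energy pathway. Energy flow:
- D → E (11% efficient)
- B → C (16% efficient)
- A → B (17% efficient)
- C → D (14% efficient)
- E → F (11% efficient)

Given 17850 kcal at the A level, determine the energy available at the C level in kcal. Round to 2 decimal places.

B: 17850 × 0.17 = 3034.5 kcal
C: 3034.5 × 0.16 = 485.52 kcal

485.52 kcal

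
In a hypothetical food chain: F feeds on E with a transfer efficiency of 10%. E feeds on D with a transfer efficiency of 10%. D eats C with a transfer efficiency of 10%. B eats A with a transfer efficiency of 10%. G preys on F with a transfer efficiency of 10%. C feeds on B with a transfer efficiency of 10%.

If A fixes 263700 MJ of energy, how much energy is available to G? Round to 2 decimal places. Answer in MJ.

B: 263700 × 0.1 = 26370 MJ
C: 26370 × 0.1 = 2637 MJ
D: 2637 × 0.1 = 263.7 MJ
E: 263.7 × 0.1 = 26.37 MJ
F: 26.37 × 0.1 = 2.637 MJ
G: 2.637 × 0.1 = 0.2637 MJ

0.26 MJ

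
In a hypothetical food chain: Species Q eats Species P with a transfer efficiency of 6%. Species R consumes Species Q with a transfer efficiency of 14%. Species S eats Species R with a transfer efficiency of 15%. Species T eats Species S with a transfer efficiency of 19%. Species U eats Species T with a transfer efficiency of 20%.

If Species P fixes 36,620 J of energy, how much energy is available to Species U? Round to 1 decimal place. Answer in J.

Species Q: 36620 × 0.06 = 2197.2 J
Species R: 2197.2 × 0.14 = 307.608 J
Species S: 307.608 × 0.15 = 46.1412 J
Species T: 46.1412 × 0.19 = 8.766828 J
Species U: 8.766828 × 0.2 = 1.7533656 J

1.8 J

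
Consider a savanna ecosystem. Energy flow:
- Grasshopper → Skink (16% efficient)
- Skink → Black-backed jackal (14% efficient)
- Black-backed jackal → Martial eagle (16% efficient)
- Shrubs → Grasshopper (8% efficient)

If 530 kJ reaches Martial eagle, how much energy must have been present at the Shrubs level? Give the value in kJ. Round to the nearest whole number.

Cumulative transfer efficiency: 0.08 × 0.16 × 0.14 × 0.16 = 0.00028672
Shrubs energy = 530 / 0.00028672 = 1848493 kJ

1848493 kJ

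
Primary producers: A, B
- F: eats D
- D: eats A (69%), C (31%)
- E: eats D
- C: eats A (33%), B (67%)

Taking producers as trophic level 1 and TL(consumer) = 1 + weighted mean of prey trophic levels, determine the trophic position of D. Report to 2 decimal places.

2.31

C: 1 + (0.33×1 + 0.67×1) = 2
D: 1 + (0.69×1 + 0.31×2) = 2.31
E: 1 + 2.31 = 3.31
F: 1 + 2.31 = 3.31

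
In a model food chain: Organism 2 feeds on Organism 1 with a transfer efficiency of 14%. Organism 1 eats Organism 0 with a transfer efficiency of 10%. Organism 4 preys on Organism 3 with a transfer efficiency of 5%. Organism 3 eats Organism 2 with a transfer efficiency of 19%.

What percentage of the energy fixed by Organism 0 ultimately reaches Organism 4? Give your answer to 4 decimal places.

0.0133%

Product of link efficiencies: 0.1 × 0.14 × 0.19 × 0.05 = 0.000133
As a percentage: 0.000133 × 100 = 0.0133%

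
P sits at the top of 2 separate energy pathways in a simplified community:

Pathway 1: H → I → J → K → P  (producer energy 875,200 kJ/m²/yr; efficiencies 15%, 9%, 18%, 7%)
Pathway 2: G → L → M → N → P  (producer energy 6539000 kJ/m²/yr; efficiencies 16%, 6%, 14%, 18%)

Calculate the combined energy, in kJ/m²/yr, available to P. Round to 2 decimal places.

1730.79 kJ/m²/yr

Pathway 1: 875200 × 0.15 × 0.09 × 0.18 × 0.07 = 148.87152 kJ/m²/yr
Pathway 2: 6539000 × 0.16 × 0.06 × 0.14 × 0.18 = 1581.91488 kJ/m²/yr
Total at P: 148.87152 + 1581.91488 = 1730.7864 kJ/m²/yr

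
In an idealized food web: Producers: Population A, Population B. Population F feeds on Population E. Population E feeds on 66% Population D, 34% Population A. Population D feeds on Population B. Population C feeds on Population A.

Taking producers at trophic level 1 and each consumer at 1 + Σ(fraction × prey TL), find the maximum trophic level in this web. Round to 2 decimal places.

3.66

Population C: 1 + 1 = 2
Population D: 1 + 1 = 2
Population E: 1 + (0.66×2 + 0.34×1) = 2.66
Population F: 1 + 2.66 = 3.66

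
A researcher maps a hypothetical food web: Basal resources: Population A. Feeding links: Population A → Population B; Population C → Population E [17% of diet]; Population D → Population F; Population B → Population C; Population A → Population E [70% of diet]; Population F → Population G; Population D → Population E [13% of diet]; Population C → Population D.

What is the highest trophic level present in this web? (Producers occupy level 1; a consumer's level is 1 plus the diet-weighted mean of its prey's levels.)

6

Population B: 1 + 1 = 2
Population C: 1 + 2 = 3
Population D: 1 + 3 = 4
Population E: 1 + (0.17×3 + 0.13×4 + 0.7×1) = 2.73
Population F: 1 + 4 = 5
Population G: 1 + 5 = 6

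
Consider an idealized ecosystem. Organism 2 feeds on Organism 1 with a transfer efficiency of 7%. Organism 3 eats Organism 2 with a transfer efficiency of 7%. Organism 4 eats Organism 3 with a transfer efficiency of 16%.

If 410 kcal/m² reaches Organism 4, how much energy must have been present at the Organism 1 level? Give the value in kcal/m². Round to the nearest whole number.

Cumulative transfer efficiency: 0.07 × 0.07 × 0.16 = 0.000784
Organism 1 energy = 410 / 0.000784 = 522959 kcal/m²

522959 kcal/m²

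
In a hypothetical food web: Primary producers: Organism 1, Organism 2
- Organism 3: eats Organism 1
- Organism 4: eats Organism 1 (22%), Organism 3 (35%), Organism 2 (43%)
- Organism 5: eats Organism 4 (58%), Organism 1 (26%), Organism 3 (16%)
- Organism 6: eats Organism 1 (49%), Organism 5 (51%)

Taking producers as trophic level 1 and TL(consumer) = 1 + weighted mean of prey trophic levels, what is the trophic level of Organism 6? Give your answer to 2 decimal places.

2.99

Organism 3: 1 + 1 = 2
Organism 4: 1 + (0.22×1 + 0.35×2 + 0.43×1) = 2.35
Organism 5: 1 + (0.58×2.35 + 0.26×1 + 0.16×2) = 2.943
Organism 6: 1 + (0.49×1 + 0.51×2.943) = 2.99093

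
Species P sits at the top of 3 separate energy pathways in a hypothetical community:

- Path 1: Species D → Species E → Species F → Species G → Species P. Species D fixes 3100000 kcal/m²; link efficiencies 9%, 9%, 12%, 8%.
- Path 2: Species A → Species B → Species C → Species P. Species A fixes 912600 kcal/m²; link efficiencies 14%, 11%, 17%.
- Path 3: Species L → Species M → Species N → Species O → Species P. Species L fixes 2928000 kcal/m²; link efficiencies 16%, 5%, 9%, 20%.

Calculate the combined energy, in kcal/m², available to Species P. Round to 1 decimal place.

3051.9 kcal/m²

Path 1: 3100000 × 0.09 × 0.09 × 0.12 × 0.08 = 241.056 kcal/m²
Path 2: 912600 × 0.14 × 0.11 × 0.17 = 2389.1868 kcal/m²
Path 3: 2928000 × 0.16 × 0.05 × 0.09 × 0.2 = 421.632 kcal/m²
Total at Species P: 241.056 + 2389.1868 + 421.632 = 3051.8748 kcal/m²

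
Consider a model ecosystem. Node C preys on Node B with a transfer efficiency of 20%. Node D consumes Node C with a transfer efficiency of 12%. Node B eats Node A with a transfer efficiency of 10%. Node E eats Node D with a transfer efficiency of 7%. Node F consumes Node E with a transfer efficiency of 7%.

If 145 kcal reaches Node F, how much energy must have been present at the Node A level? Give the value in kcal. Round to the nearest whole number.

12329932 kcal

Cumulative transfer efficiency: 0.1 × 0.2 × 0.12 × 0.07 × 0.07 = 0.00001176
Node A energy = 145 / 0.00001176 = 12329932 kcal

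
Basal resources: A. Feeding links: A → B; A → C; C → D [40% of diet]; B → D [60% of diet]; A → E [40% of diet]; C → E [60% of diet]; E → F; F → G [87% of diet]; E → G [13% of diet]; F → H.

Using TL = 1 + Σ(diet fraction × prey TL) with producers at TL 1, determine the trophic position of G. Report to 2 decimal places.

4.47

B: 1 + 1 = 2
C: 1 + 1 = 2
D: 1 + (0.4×2 + 0.6×2) = 3
E: 1 + (0.4×1 + 0.6×2) = 2.6
F: 1 + 2.6 = 3.6
G: 1 + (0.87×3.6 + 0.13×2.6) = 4.47
H: 1 + 3.6 = 4.6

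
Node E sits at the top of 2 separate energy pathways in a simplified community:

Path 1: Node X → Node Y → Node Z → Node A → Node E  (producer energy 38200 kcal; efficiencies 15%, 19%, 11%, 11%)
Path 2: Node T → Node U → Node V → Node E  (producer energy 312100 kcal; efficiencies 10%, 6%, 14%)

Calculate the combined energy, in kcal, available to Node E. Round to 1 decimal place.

275.3 kcal

Path 1: 38200 × 0.15 × 0.19 × 0.11 × 0.11 = 13.17327 kcal
Path 2: 312100 × 0.1 × 0.06 × 0.14 = 262.164 kcal
Total at Node E: 13.17327 + 262.164 = 275.33727 kcal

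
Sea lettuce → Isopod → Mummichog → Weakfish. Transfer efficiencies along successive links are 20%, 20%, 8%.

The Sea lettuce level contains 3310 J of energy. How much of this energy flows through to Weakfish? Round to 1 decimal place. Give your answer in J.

Isopod: 3310 × 0.2 = 662 J
Mummichog: 662 × 0.2 = 132.4 J
Weakfish: 132.4 × 0.08 = 10.592 J

10.6 J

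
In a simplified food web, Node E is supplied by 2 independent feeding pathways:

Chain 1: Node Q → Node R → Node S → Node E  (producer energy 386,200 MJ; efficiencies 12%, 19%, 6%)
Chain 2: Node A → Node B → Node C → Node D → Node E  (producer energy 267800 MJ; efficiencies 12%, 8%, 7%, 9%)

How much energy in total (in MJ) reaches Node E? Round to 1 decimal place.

Chain 1: 386200 × 0.12 × 0.19 × 0.06 = 528.3216 MJ
Chain 2: 267800 × 0.12 × 0.08 × 0.07 × 0.09 = 16.196544 MJ
Total at Node E: 528.3216 + 16.196544 = 544.518144 MJ

544.5 MJ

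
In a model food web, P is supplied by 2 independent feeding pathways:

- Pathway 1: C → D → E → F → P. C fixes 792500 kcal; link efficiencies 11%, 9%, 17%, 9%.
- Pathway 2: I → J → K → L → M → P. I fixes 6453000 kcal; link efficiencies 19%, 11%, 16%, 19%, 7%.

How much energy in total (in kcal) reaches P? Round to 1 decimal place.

407.0 kcal

Pathway 1: 792500 × 0.11 × 0.09 × 0.17 × 0.09 = 120.039975 kcal
Pathway 2: 6453000 × 0.19 × 0.11 × 0.16 × 0.19 × 0.07 = 286.9984656 kcal
Total at P: 120.039975 + 286.9984656 = 407.0384406 kcal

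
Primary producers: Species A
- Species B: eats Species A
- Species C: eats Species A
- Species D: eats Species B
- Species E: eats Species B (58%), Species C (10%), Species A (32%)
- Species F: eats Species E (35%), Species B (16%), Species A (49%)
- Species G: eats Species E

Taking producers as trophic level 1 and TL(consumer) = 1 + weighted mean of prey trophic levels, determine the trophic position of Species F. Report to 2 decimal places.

Species B: 1 + 1 = 2
Species C: 1 + 1 = 2
Species D: 1 + 2 = 3
Species E: 1 + (0.58×2 + 0.1×2 + 0.32×1) = 2.68
Species F: 1 + (0.35×2.68 + 0.16×2 + 0.49×1) = 2.748
Species G: 1 + 2.68 = 3.68

2.75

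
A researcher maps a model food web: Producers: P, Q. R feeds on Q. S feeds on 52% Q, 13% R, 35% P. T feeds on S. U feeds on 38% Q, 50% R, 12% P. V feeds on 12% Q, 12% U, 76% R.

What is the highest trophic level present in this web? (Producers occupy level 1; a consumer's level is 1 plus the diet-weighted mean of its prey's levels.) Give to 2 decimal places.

R: 1 + 1 = 2
S: 1 + (0.52×1 + 0.13×2 + 0.35×1) = 2.13
T: 1 + 2.13 = 3.13
U: 1 + (0.38×1 + 0.5×2 + 0.12×1) = 2.5
V: 1 + (0.12×1 + 0.12×2.5 + 0.76×2) = 2.94

3.13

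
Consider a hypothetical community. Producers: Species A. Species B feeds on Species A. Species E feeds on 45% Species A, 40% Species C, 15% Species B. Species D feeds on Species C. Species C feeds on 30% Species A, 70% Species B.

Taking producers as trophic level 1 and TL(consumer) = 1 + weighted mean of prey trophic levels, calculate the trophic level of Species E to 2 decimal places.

Species B: 1 + 1 = 2
Species C: 1 + (0.3×1 + 0.7×2) = 2.7
Species D: 1 + 2.7 = 3.7
Species E: 1 + (0.45×1 + 0.4×2.7 + 0.15×2) = 2.83

2.83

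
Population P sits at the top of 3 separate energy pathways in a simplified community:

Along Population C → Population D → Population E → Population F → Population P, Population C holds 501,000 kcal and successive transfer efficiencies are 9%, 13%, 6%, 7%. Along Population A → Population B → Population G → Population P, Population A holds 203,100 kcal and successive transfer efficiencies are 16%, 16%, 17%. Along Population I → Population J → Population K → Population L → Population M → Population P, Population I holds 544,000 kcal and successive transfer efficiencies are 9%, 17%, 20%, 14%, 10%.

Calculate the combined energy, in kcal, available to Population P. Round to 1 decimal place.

931.8 kcal

Via Population C: 501000 × 0.09 × 0.13 × 0.06 × 0.07 = 24.61914 kcal
Via Population A: 203100 × 0.16 × 0.16 × 0.17 = 883.8912 kcal
Via Population I: 544000 × 0.09 × 0.17 × 0.2 × 0.14 × 0.1 = 23.30496 kcal
Total at Population P: 24.61914 + 883.8912 + 23.30496 = 931.8153 kcal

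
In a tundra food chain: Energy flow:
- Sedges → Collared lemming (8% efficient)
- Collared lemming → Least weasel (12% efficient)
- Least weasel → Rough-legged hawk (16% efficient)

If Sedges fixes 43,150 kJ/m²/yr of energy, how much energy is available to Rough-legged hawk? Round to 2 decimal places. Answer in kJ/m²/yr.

Collared lemming: 43150 × 0.08 = 3452 kJ/m²/yr
Least weasel: 3452 × 0.12 = 414.24 kJ/m²/yr
Rough-legged hawk: 414.24 × 0.16 = 66.2784 kJ/m²/yr

66.28 kJ/m²/yr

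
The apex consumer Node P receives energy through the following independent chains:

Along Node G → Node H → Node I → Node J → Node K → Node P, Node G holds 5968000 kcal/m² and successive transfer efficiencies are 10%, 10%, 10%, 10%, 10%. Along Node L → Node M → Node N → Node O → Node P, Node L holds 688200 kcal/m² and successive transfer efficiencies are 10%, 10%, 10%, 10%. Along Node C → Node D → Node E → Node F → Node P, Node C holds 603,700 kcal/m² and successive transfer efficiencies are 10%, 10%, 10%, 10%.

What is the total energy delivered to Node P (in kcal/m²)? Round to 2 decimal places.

188.87 kcal/m²

Via Node G: 5968000 × 0.1 × 0.1 × 0.1 × 0.1 × 0.1 = 59.68 kcal/m²
Via Node L: 688200 × 0.1 × 0.1 × 0.1 × 0.1 = 68.82 kcal/m²
Via Node C: 603700 × 0.1 × 0.1 × 0.1 × 0.1 = 60.37 kcal/m²
Total at Node P: 59.68 + 68.82 + 60.37 = 188.87 kcal/m²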